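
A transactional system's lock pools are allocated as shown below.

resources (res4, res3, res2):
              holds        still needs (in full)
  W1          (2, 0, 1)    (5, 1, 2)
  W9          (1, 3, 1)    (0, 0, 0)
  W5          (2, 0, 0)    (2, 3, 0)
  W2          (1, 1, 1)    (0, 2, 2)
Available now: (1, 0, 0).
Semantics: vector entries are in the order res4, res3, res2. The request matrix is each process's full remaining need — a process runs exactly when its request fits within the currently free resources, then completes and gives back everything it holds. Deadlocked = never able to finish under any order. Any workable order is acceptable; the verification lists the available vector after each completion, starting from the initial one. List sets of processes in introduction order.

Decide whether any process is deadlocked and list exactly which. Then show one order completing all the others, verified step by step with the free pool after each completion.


Deadlocked set: W1 and W2.
Key observation: the wall is res2: completing W9, W5 brings the pool only to (4, 3, 1), and all the rest need more.
A valid finishing order for the others: W9, W5. Walking it through:
  pool = (1, 0, 0)
  run W9 (needs (0, 0, 0), free (1, 0, 0)); after release of (1, 3, 1) the pool is (2, 3, 1)
  run W5 (needs (2, 3, 0), free (2, 3, 1)); after release of (2, 0, 0) the pool is (4, 3, 1)
None of the blocked processes ever fits:
  blocked: W1 wants (5, 1, 2), pool (4, 3, 1) — not enough res4 and res2
  blocked: W2 wants (0, 2, 2), pool (4, 3, 1) — not enough res2


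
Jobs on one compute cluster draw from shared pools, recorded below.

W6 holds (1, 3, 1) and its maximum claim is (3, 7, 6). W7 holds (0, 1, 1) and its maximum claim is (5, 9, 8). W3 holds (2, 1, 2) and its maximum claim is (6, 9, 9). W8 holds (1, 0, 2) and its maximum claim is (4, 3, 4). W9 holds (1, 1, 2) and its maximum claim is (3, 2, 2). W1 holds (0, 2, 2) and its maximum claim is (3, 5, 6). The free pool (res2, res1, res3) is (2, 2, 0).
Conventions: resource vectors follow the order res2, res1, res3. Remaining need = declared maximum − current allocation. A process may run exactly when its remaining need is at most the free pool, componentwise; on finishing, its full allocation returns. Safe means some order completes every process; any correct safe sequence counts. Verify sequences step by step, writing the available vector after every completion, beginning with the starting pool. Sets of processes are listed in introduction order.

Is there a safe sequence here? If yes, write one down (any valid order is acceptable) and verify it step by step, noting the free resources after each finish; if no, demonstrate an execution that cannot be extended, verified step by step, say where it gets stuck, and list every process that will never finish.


SAFE. One safe sequence: W9, W8, W1, W6, W3, W7.
Key observation: the first exact fit in this order is W9 — it needs (2, 1, 0) with (2, 2, 0) free, meeting a requested resource to the last unit.
Check, step by step:
  pool = (2, 2, 0)
  W9 needs (2, 1, 0) <= (2, 2, 0) -> finishes; pool += (1, 1, 2) = (3, 3, 2)
  W8 needs (3, 3, 2) <= (3, 3, 2) -> finishes; pool += (1, 0, 2) = (4, 3, 4)
  W1 needs (3, 3, 4) <= (4, 3, 4) -> finishes; pool += (0, 2, 2) = (4, 5, 6)
  W6 needs (2, 4, 5) <= (4, 5, 6) -> finishes; pool += (1, 3, 1) = (5, 8, 7)
  W3 needs (4, 8, 7) <= (5, 8, 7) -> finishes; pool += (2, 1, 2) = (7, 9, 9)
  W7 needs (5, 8, 7) <= (7, 9, 9) -> finishes; pool += (0, 1, 1) = (7, 10, 10)


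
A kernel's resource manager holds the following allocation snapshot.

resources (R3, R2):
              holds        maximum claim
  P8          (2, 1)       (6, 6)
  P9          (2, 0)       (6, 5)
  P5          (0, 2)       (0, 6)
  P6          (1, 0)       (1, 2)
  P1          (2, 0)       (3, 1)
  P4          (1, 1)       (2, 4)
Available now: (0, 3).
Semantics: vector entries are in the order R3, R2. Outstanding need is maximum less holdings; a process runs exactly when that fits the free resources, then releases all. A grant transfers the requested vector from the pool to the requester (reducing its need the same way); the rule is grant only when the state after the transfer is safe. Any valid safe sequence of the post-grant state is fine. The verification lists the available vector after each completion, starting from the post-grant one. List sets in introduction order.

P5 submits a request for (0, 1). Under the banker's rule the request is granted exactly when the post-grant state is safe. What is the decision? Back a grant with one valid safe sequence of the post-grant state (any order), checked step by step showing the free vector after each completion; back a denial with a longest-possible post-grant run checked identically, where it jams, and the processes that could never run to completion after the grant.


DENY. Granting would leave the state unsafe.
Key observation: P6, P1 can finish, but then (3, 2) is all there is, and the blocked group's R2 demands exceed it.
On the post-grant state, P6, P1 is a maximal run — nothing extends it. Verifying each step:
  pool = (0, 2)
  P6: need (0, 2) fits (0, 2); releases (1, 0), pool now (1, 2)
  P1: need (1, 1) fits (1, 2); releases (2, 0), pool now (3, 2)
  blocked: P8 wants (4, 5), pool (3, 2) — not enough R3 and R2
  blocked: P9 wants (4, 5), pool (3, 2) — not enough R3 and R2
  blocked: P5 wants (0, 3), pool (3, 2) — not enough R2
  blocked: P4 wants (1, 3), pool (3, 2) — not enough R2
Post-grant, the permanently blocked set is P8, P9, P5 and P4.


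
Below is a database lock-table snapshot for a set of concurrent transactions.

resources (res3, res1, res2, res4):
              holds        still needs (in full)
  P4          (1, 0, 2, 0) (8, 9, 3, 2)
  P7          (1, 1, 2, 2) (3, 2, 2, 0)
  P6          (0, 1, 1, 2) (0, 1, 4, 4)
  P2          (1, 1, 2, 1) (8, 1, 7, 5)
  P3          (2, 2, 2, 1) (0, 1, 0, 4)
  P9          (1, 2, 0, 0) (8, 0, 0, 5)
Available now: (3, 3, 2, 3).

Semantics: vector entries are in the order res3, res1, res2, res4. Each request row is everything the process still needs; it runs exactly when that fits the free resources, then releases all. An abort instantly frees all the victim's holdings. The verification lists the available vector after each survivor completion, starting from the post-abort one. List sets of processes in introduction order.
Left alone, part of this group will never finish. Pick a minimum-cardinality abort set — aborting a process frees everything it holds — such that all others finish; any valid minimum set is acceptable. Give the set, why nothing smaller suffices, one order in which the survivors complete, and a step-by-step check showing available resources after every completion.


Minimum abort set: P4 and P2.
Key observation: the deadlocked P9 becomes finishable only because P4 and P2 released (2, 1, 4, 1); it completes at step 4 below.
No one abort is enough; case by case: P4 alone leaves P2 blocked (short on res3); P7 alone leaves P4 blocked (short on res3 and res1); P6 alone leaves P4 blocked (short on res3 and res1); P2 alone leaves P4 blocked (short on res3 and res1); P3 alone leaves P4 blocked (short on res3 and res1); P9 alone leaves P4 blocked (short on res3).
One survivor order: P3, P7, P6, P9. Walking it through (post-abort pool first):
  pool = (5, 4, 6, 4)
  P3 needs (0, 1, 0, 4) <= (5, 4, 6, 4) -> finishes; pool += (2, 2, 2, 1) = (7, 6, 8, 5)
  P7 needs (3, 2, 2, 0) <= (7, 6, 8, 5) -> finishes; pool += (1, 1, 2, 2) = (8, 7, 10, 7)
  P6 needs (0, 1, 4, 4) <= (8, 7, 10, 7) -> finishes; pool += (0, 1, 1, 2) = (8, 8, 11, 9)
  P9 needs (8, 0, 0, 5) <= (8, 8, 11, 9) -> finishes; pool += (1, 2, 0, 0) = (9, 10, 11, 9)


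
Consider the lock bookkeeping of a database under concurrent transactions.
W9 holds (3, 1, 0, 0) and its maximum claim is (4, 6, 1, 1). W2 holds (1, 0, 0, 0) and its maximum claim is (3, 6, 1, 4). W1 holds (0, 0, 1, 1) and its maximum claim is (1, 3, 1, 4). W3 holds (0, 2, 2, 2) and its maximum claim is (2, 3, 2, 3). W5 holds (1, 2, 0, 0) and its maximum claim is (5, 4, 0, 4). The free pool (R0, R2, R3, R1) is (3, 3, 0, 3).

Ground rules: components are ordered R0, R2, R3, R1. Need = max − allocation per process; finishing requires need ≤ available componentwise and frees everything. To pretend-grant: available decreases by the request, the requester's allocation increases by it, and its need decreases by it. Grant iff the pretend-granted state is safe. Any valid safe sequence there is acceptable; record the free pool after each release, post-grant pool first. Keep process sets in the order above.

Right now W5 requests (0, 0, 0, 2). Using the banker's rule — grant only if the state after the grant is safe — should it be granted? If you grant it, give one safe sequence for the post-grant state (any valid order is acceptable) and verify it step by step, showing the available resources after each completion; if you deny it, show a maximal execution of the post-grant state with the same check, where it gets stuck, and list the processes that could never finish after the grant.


GRANT — the state after the grant stays safe, e.g. via W3, W9, W1, W2, W5.
Key observation: (3, 3, 0, 1) free after granting still covers W3 first, and each release covers the next.
Check on the post-grant state, step by step:
  pool = (3, 3, 0, 1)
  W3: need (2, 1, 0, 1) fits (3, 3, 0, 1); releases (0, 2, 2, 2), pool now (3, 5, 2, 3)
  W9: need (1, 5, 1, 1) fits (3, 5, 2, 3); releases (3, 1, 0, 0), pool now (6, 6, 2, 3)
  W1: need (1, 3, 0, 3) fits (6, 6, 2, 3); releases (0, 0, 1, 1), pool now (6, 6, 3, 4)
  W2: need (2, 6, 1, 4) fits (6, 6, 3, 4); releases (1, 0, 0, 0), pool now (7, 6, 3, 4)
  W5: need (4, 2, 0, 2) fits (7, 6, 3, 4); releases (1, 2, 0, 2), pool now (8, 8, 3, 6)


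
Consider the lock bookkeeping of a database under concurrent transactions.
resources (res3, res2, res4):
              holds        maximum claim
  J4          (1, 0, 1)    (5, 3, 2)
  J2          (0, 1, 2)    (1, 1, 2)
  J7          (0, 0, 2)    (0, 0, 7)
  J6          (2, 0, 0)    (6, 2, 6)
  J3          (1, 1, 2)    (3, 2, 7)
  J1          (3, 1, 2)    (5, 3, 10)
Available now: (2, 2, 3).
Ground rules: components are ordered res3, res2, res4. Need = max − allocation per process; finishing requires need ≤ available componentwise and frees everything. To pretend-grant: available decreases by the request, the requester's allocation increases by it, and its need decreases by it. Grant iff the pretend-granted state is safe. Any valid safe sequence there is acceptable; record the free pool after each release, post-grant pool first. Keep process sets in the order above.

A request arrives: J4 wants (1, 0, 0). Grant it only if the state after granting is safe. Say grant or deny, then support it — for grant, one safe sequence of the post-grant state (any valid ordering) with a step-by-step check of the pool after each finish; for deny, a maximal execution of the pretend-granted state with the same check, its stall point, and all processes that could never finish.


DENY: after the grant no complete ordering would exist.
Key observation: once J2, J7 finish, the pool peaks at (1, 3, 7) — and every remaining process still needs more res3 than that.
Pretend the grant happened; the run J2, J7 goes as far as possible. Verifying each step:
  pool = (1, 2, 3)
  J2: need (1, 0, 0) fits (1, 2, 3); releases (0, 1, 2), pool now (1, 3, 5)
  J7: need (0, 0, 5) fits (1, 3, 5); releases (0, 0, 2), pool now (1, 3, 7)
  J4 still needs (3, 3, 1) but only (1, 3, 7) is free — short on res3
  J6 still needs (4, 2, 6) but only (1, 3, 7) is free — short on res3
  J3 still needs (2, 1, 5) but only (1, 3, 7) is free — short on res3
  J1 still needs (2, 2, 8) but only (1, 3, 7) is free — short on res3 and res4
Post-grant, the permanently blocked set is J4, J6, J3 and J1.


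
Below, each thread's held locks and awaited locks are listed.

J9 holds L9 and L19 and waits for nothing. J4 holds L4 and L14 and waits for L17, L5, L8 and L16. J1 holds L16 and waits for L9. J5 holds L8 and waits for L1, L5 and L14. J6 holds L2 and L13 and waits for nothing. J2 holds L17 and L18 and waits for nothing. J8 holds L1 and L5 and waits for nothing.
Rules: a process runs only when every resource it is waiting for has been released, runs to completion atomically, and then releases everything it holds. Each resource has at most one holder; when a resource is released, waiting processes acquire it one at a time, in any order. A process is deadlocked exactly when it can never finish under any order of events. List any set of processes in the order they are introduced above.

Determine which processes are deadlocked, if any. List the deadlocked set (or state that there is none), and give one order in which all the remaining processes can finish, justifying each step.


The deadlocked set is J4 and J5.
Key observation: along J4 -> J5 -> J4, each member waits on what the next one holds — a deadlock; no other process is dragged down with it.
A valid finishing order for the others: J6, J2, J8, J9, J1.
Walking it through:
  J6 waits on nothing -> runs at once and releases L2 and L13
  J2 waits on nothing -> runs at once and releases L17 and L18
  J8 waits on nothing -> runs at once and releases L1 and L5
  J9 waits on nothing -> runs at once and releases L9 and L19
  J1: everything it awaited (L9) is free; runs, freeing L16


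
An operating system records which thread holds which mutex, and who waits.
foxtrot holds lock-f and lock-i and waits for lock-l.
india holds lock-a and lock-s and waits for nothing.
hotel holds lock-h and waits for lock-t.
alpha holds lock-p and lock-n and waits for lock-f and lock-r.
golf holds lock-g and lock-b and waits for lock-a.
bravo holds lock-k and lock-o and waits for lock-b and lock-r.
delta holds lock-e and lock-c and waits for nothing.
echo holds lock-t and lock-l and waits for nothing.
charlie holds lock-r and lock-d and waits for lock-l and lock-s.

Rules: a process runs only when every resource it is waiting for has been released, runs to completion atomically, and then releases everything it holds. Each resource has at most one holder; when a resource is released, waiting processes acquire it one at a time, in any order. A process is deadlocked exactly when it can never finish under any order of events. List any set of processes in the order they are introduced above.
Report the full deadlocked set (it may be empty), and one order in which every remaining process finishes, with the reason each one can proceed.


Nothing here is deadlocked.
Key observation: all waits point, directly or indirectly, at processes that can finish, so nothing is permanently blocked.
A valid finishing order for the others: echo, india, delta, foxtrot, hotel, golf, charlie, bravo, alpha.
Walking it through:
  echo: no waits; runs immediately, freeing lock-t and lock-l
  india: no waits; runs immediately, freeing lock-a and lock-s
  delta: no waits; runs immediately, freeing lock-e and lock-c
  foxtrot waits on lock-l — all released -> runs and releases lock-f and lock-i
  hotel waits on lock-t — all released -> runs and releases lock-h
  golf waits on lock-a — all released -> runs and releases lock-g and lock-b
  charlie waits on lock-l and lock-s — all released -> runs and releases lock-r and lock-d
  bravo waits on lock-b and lock-r — all released -> runs and releases lock-k and lock-o
  alpha waits on lock-f and lock-r — all released -> runs and releases lock-p and lock-n


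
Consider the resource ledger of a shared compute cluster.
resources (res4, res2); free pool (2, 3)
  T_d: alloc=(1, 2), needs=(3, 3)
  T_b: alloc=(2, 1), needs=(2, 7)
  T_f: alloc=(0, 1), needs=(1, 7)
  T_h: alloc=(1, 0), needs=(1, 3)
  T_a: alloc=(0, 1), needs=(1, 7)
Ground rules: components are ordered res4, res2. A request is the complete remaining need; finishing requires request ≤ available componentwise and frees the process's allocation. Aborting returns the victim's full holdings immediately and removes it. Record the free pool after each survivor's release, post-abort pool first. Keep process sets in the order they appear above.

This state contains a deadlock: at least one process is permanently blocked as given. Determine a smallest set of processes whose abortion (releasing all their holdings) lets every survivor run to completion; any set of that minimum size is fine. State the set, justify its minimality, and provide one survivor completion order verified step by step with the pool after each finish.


Minimum abort set: T_f and T_a.
Key observation: aborting T_f and T_a returns (0, 2), and T_b — hopeless before — runs at step 3 with the returned capacity in the pool.
No one abort is enough; case by case: T_d alone leaves T_b blocked (short on res2); T_b alone leaves T_f blocked (short on res2); T_f alone leaves T_b blocked (short on res2); T_h alone leaves T_b blocked (short on res2); T_a alone leaves T_b blocked (short on res2).
One survivor order: T_h, T_d, T_b. Check, step by step (post-abort pool first):
  pool = (2, 5)
  T_h needs (1, 3) <= (2, 5) -> finishes; pool += (1, 0) = (3, 5)
  T_d needs (3, 3) <= (3, 5) -> finishes; pool += (1, 2) = (4, 7)
  T_b needs (2, 7) <= (4, 7) -> finishes; pool += (2, 1) = (6, 8)


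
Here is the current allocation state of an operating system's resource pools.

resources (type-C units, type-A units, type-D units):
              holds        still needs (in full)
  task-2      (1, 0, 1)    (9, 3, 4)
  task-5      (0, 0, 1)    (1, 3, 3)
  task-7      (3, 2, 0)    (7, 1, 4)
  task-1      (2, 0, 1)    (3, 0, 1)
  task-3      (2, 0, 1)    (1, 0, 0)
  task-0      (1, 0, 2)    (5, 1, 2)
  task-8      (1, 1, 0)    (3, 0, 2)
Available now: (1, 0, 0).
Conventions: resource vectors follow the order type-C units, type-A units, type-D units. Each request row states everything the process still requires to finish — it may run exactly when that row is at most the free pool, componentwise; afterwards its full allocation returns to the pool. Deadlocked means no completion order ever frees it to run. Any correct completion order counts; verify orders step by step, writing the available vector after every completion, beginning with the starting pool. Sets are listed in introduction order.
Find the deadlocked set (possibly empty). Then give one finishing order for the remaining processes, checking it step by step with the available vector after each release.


The deadlocked set is empty.
Key observation: starting with task-3, each completion frees enough for the next — no one is permanently blocked.
A valid finishing order for the others: task-3, task-1, task-8, task-0, task-7, task-5, task-2. Walking it through:
  pool = (1, 0, 0)
  task-3: need (1, 0, 0) fits (1, 0, 0); releases (2, 0, 1), pool now (3, 0, 1)
  task-1: need (3, 0, 1) fits (3, 0, 1); releases (2, 0, 1), pool now (5, 0, 2)
  task-8: need (3, 0, 2) fits (5, 0, 2); releases (1, 1, 0), pool now (6, 1, 2)
  task-0: need (5, 1, 2) fits (6, 1, 2); releases (1, 0, 2), pool now (7, 1, 4)
  task-7: need (7, 1, 4) fits (7, 1, 4); releases (3, 2, 0), pool now (10, 3, 4)
  task-5: need (1, 3, 3) fits (10, 3, 4); releases (0, 0, 1), pool now (10, 3, 5)
  task-2: need (9, 3, 4) fits (10, 3, 5); releases (1, 0, 1), pool now (11, 3, 6)


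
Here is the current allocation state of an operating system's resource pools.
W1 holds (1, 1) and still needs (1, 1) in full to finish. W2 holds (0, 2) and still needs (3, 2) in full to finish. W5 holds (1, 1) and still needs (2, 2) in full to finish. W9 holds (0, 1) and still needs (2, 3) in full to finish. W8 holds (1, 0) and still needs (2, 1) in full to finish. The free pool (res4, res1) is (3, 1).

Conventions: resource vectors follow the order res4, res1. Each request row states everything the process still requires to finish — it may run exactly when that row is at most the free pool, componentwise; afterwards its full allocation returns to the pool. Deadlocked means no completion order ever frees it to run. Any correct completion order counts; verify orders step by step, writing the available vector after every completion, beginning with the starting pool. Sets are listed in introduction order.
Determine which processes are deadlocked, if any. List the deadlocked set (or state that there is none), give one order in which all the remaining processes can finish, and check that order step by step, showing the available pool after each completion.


Nothing here is deadlocked.
Key observation: there is always a runnable process — W1 first — so the state unwinds completely.
The rest can finish in the order W1, W2, W5, W8, W9. Verifying each step:
  pool = (3, 1)
  W1: need (1, 1) fits (3, 1); releases (1, 1), pool now (4, 2)
  W2: need (3, 2) fits (4, 2); releases (0, 2), pool now (4, 4)
  W5: need (2, 2) fits (4, 4); releases (1, 1), pool now (5, 5)
  W8: need (2, 1) fits (5, 5); releases (1, 0), pool now (6, 5)
  W9: need (2, 3) fits (6, 5); releases (0, 1), pool now (6, 6)


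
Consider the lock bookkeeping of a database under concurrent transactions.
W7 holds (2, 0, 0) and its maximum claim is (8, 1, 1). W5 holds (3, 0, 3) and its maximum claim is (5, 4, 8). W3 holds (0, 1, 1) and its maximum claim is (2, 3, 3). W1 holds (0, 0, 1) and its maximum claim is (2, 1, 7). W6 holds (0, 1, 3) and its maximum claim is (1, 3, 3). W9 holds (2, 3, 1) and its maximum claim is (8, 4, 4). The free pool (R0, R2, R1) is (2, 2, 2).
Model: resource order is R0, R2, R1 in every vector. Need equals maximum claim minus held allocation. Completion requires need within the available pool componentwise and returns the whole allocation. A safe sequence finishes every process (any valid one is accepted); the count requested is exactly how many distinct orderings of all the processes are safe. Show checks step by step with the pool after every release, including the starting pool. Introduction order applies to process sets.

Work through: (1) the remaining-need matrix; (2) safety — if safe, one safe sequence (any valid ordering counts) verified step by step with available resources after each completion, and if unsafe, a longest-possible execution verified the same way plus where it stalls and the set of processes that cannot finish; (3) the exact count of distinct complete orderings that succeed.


(1) Remaining need (order R0, R2, R1):
  W7: (6, 1, 1)
  W5: (2, 4, 5)
  W3: (2, 2, 2)
  W1: (2, 1, 6)
  W6: (1, 2, 0)
  W9: (6, 1, 3)
(2) UNSAFE — no complete ordering exists.
Key observation: once W6, W3, W1, W5 finish, the pool peaks at (5, 4, 10) — and every remaining process still needs more R0 than that.
Going as far as possible: W6, W3, W1, W5; after that, nothing fits. Step-by-step check:
  pool = (2, 2, 2)
  W6: need (1, 2, 0) fits (2, 2, 2); releases (0, 1, 3), pool now (2, 3, 5)
  W3: need (2, 2, 2) fits (2, 3, 5); releases (0, 1, 1), pool now (2, 4, 6)
  W1: need (2, 1, 6) fits (2, 4, 6); releases (0, 0, 1), pool now (2, 4, 7)
  W5: need (2, 4, 5) fits (2, 4, 7); releases (3, 0, 3), pool now (5, 4, 10)
  blocked: W7 wants (6, 1, 1), pool (5, 4, 10) — not enough R0
  blocked: W9 wants (6, 1, 3), pool (5, 4, 10) — not enough R0
Permanently blocked: W7 and W9.
(3) Precisely 0 of the possible complete orderings are safe sequences.


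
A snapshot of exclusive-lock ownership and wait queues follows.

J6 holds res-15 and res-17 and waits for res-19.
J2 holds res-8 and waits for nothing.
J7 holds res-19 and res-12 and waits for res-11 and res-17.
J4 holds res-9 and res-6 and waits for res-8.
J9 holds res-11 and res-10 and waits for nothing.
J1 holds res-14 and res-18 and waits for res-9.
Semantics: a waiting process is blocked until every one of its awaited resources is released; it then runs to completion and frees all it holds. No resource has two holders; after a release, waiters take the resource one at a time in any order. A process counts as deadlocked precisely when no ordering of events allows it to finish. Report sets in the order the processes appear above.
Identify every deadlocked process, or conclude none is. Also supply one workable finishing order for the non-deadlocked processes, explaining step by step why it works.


Deadlocked: J6 and J7.
Key observation: the loop J6 -> J7 -> J6 blocks itself forever; no other process is dragged down with it.
One completion order for the rest: J2, J4, J9, J1.
Verifying each step:
  J2 waits on nothing -> runs at once and releases res-8
  J4 waits on res-8 — all released -> runs and releases res-9 and res-6
  J9 waits on nothing -> runs at once and releases res-11 and res-10
  J1 waits on res-9 — all released -> runs and releases res-14 and res-18


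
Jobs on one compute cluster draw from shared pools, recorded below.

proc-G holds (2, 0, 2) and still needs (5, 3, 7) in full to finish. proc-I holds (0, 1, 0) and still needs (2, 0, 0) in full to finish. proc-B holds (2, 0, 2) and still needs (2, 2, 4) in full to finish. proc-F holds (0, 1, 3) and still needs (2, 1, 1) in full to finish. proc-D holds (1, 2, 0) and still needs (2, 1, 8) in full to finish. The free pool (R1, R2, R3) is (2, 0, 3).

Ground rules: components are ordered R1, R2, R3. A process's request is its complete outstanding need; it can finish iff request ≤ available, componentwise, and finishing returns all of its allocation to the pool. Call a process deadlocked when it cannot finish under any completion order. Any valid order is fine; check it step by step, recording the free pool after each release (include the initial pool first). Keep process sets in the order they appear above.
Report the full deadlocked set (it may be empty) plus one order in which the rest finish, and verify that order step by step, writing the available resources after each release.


The deadlocked set is empty.
Key observation: proc-I can run right away; the returned allocation unlocks the remaining processes in turn.
The rest can finish in the order proc-I, proc-F, proc-B, proc-D, proc-G. Step-by-step check:
  pool = (2, 0, 3)
  proc-I needs (2, 0, 0) <= (2, 0, 3) -> finishes; pool += (0, 1, 0) = (2, 1, 3)
  proc-F needs (2, 1, 1) <= (2, 1, 3) -> finishes; pool += (0, 1, 3) = (2, 2, 6)
  proc-B needs (2, 2, 4) <= (2, 2, 6) -> finishes; pool += (2, 0, 2) = (4, 2, 8)
  proc-D needs (2, 1, 8) <= (4, 2, 8) -> finishes; pool += (1, 2, 0) = (5, 4, 8)
  proc-G needs (5, 3, 7) <= (5, 4, 8) -> finishes; pool += (2, 0, 2) = (7, 4, 10)


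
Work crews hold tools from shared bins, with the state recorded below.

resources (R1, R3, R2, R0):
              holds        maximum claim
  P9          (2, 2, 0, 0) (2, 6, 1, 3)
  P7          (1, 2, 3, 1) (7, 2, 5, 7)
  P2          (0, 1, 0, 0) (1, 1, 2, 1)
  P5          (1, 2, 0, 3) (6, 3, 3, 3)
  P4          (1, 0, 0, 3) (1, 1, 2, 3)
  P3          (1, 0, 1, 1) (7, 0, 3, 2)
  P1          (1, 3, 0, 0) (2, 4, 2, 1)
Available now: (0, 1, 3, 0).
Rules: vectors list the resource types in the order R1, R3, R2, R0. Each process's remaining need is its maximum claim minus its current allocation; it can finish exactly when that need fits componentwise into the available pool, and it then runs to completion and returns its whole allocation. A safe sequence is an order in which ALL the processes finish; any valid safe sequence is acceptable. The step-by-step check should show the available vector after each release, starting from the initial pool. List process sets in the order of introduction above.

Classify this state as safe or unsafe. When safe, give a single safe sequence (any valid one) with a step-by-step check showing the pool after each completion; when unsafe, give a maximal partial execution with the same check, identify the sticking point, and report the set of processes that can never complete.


UNSAFE — no complete ordering exists.
Key observation: P4, P1, P2, P9 can finish, but then (4, 7, 3, 3) is all there is, and the blocked group's R1 demands exceed it.
A maximal execution: P4, P1, P2, P9 — then nothing else fits. Step-by-step check:
  pool = (0, 1, 3, 0)
  P4 needs (0, 1, 2, 0) <= (0, 1, 3, 0) -> finishes; pool += (1, 0, 0, 3) = (1, 1, 3, 3)
  P1 needs (1, 1, 2, 1) <= (1, 1, 3, 3) -> finishes; pool += (1, 3, 0, 0) = (2, 4, 3, 3)
  P2 needs (1, 0, 2, 1) <= (2, 4, 3, 3) -> finishes; pool += (0, 1, 0, 0) = (2, 5, 3, 3)
  P9 needs (0, 4, 1, 3) <= (2, 5, 3, 3) -> finishes; pool += (2, 2, 0, 0) = (4, 7, 3, 3)
  blocked: P7 wants (6, 0, 2, 6), pool (4, 7, 3, 3) — not enough R1 and R0
  blocked: P5 wants (5, 1, 3, 0), pool (4, 7, 3, 3) — not enough R1
  blocked: P3 wants (6, 0, 2, 1), pool (4, 7, 3, 3) — not enough R1
Processes that can never finish: P7, P5 and P3.


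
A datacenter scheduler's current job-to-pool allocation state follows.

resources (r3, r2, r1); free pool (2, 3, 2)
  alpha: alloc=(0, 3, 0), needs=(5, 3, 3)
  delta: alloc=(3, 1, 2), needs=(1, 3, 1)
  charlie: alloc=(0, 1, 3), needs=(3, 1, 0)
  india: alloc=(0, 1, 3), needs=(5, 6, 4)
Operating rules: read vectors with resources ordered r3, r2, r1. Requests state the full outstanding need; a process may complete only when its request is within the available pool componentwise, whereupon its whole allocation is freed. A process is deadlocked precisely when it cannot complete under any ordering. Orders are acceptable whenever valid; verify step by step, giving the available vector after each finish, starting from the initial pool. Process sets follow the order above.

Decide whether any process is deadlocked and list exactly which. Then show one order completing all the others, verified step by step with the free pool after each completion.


Nothing here is deadlocked.
Key observation: delta can run right away; the returned allocation unlocks the remaining processes in turn.
A valid finishing order for the others: delta, alpha, india, charlie. Verifying each step:
  pool = (2, 3, 2)
  run delta (needs (1, 3, 1), free (2, 3, 2)); after release of (3, 1, 2) the pool is (5, 4, 4)
  run alpha (needs (5, 3, 3), free (5, 4, 4)); after release of (0, 3, 0) the pool is (5, 7, 4)
  run india (needs (5, 6, 4), free (5, 7, 4)); after release of (0, 1, 3) the pool is (5, 8, 7)
  run charlie (needs (3, 1, 0), free (5, 8, 7)); after release of (0, 1, 3) the pool is (5, 9, 10)


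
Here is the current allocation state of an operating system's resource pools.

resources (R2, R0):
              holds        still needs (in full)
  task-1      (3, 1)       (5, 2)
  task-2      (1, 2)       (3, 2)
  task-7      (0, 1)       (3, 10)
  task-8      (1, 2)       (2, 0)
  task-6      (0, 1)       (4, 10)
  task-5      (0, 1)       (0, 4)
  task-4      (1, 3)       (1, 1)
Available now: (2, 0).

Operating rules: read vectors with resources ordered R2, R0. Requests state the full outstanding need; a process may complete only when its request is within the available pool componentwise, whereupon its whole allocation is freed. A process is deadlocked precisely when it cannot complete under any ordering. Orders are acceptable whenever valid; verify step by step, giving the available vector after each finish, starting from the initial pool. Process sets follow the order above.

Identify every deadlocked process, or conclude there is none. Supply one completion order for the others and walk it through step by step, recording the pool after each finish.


Deadlocked set: task-7 and task-6.
Key observation: once task-8, task-4, task-2, task-1, task-5 finish, the pool peaks at (8, 9) — and every remaining process still needs more R0 than that.
One completion order for the rest: task-8, task-4, task-2, task-1, task-5. Step-by-step check:
  pool = (2, 0)
  run task-8 (needs (2, 0), free (2, 0)); after release of (1, 2) the pool is (3, 2)
  run task-4 (needs (1, 1), free (3, 2)); after release of (1, 3) the pool is (4, 5)
  run task-2 (needs (3, 2), free (4, 5)); after release of (1, 2) the pool is (5, 7)
  run task-1 (needs (5, 2), free (5, 7)); after release of (3, 1) the pool is (8, 8)
  run task-5 (needs (0, 4), free (8, 8)); after release of (0, 1) the pool is (8, 9)
The stuck group stays short no matter what:
  task-7 cannot run: need (3, 10) vs free (8, 9) (insufficient R0)
  task-6 cannot run: need (4, 10) vs free (8, 9) (insufficient R0)


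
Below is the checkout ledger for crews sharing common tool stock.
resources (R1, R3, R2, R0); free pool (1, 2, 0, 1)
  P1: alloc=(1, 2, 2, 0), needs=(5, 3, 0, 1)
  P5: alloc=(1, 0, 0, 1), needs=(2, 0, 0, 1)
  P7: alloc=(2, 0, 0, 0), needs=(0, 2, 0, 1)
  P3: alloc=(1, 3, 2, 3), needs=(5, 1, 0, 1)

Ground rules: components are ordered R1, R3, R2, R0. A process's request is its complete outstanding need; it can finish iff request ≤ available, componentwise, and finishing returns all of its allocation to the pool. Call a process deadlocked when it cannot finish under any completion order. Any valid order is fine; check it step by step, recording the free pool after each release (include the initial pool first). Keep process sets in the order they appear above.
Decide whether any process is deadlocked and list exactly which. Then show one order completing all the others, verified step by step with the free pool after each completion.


Deadlocked: P1 and P3.
Key observation: after P7, P5 complete, (4, 2, 0, 2) is the best the pool ever gets, yet each leftover process wants more R1.
A valid finishing order for the others: P7, P5. Verifying each step:
  pool = (1, 2, 0, 1)
  P7: need (0, 2, 0, 1) fits (1, 2, 0, 1); releases (2, 0, 0, 0), pool now (3, 2, 0, 1)
  P5: need (2, 0, 0, 1) fits (3, 2, 0, 1); releases (1, 0, 0, 1), pool now (4, 2, 0, 2)
The stuck group stays short no matter what:
  blocked: P1 wants (5, 3, 0, 1), pool (4, 2, 0, 2) — not enough R1 and R3
  blocked: P3 wants (5, 1, 0, 1), pool (4, 2, 0, 2) — not enough R1


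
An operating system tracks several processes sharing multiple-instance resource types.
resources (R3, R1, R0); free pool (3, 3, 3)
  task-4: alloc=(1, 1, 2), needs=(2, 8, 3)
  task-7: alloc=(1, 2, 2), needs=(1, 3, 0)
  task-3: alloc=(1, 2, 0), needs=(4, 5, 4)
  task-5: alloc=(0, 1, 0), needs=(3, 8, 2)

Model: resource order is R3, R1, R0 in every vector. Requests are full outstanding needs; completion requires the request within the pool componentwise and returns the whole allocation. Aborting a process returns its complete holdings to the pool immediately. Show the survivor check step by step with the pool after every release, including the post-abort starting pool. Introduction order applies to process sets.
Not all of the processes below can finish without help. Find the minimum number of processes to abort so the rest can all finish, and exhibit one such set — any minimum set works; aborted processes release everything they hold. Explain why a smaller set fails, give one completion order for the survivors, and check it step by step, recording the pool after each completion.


Minimum abort set: task-5.
Key observation: before aborting task-5, task-4 was permanently blocked — no order could ever run it; afterwards it completes at step 3.
Why nothing smaller works: aborting no one leaves the state deadlocked as given.
The survivors complete as task-7, task-3, task-4. Step-by-step check (starting from the post-abort pool):
  pool = (3, 4, 3)
  run task-7 (needs (1, 3, 0), free (3, 4, 3)); after release of (1, 2, 2) the pool is (4, 6, 5)
  run task-3 (needs (4, 5, 4), free (4, 6, 5)); after release of (1, 2, 0) the pool is (5, 8, 5)
  run task-4 (needs (2, 8, 3), free (5, 8, 5)); after release of (1, 1, 2) the pool is (6, 9, 7)


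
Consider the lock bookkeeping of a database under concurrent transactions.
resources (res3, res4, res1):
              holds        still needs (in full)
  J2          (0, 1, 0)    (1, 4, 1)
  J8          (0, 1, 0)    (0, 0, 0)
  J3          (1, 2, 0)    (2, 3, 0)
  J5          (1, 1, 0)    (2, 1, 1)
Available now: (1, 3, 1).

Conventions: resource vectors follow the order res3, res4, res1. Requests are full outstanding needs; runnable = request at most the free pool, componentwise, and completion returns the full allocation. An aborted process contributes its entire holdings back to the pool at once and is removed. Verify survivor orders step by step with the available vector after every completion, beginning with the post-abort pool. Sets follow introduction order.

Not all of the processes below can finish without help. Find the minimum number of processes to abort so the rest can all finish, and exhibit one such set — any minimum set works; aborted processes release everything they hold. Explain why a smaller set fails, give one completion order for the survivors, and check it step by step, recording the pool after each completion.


Minimum abort set: J5.
Key observation: the deadlocked J3 becomes finishable only because J5 released (1, 1, 0); it completes at step 2 below.
Minimality: the empty abort set fails — the state is deadlocked as it stands.
One survivor order: J2, J3, J8. Step-by-step check (post-abort pool first):
  pool = (2, 4, 1)
  run J2 (needs (1, 4, 1), free (2, 4, 1)); after release of (0, 1, 0) the pool is (2, 5, 1)
  run J3 (needs (2, 3, 0), free (2, 5, 1)); after release of (1, 2, 0) the pool is (3, 7, 1)
  run J8 (needs (0, 0, 0), free (3, 7, 1)); after release of (0, 1, 0) the pool is (3, 8, 1)


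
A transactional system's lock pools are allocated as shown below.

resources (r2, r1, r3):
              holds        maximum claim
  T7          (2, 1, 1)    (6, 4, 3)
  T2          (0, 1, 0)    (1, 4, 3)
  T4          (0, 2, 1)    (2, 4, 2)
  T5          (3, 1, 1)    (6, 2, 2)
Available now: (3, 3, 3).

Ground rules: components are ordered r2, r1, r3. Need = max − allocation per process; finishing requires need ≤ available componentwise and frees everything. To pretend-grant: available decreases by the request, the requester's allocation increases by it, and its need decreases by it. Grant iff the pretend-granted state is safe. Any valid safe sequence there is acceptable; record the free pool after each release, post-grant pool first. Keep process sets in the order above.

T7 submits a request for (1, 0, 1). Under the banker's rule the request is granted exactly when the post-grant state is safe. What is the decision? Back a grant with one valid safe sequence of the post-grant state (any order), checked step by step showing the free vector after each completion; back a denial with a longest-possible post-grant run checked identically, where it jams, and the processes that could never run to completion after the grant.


DENY: after the grant no complete ordering would exist.
Key observation: r2 is the bottleneck — with T4, T2 done the pool holds (2, 6, 3), short of every remaining need.
Pretend the grant happened; the run T4, T2 goes as far as possible. Step-by-step check:
  pool = (2, 3, 2)
  T4 needs (2, 2, 1) <= (2, 3, 2) -> finishes; pool += (0, 2, 1) = (2, 5, 3)
  T2 needs (1, 3, 3) <= (2, 5, 3) -> finishes; pool += (0, 1, 0) = (2, 6, 3)
  blocked: T7 wants (3, 3, 1), pool (2, 6, 3) — not enough r2
  blocked: T5 wants (3, 1, 1), pool (2, 6, 3) — not enough r2
Processes that could never finish after the grant: T7 and T5.


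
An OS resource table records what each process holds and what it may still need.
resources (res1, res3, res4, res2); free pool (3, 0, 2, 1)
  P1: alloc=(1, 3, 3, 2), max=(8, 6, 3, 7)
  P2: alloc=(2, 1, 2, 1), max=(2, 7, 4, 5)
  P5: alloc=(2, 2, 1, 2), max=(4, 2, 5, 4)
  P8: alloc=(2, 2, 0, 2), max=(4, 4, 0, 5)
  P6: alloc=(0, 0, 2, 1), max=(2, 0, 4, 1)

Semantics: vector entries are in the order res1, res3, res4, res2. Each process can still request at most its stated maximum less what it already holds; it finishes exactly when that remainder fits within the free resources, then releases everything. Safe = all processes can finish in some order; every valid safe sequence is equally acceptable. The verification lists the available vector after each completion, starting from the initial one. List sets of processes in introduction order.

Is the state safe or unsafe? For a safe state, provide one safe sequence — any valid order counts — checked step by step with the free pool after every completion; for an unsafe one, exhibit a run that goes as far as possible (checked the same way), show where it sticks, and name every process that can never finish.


The state is SAFE; one workable sequence: P6, P5, P8, P1, P2.
Key observation: at P6 the run first touches a limit — (2, 0, 2, 0) against (3, 0, 2, 1), exact on a resource it actually requests.
Verifying each step:
  pool = (3, 0, 2, 1)
  P6: need (2, 0, 2, 0) fits (3, 0, 2, 1); releases (0, 0, 2, 1), pool now (3, 0, 4, 2)
  P5: need (2, 0, 4, 2) fits (3, 0, 4, 2); releases (2, 2, 1, 2), pool now (5, 2, 5, 4)
  P8: need (2, 2, 0, 3) fits (5, 2, 5, 4); releases (2, 2, 0, 2), pool now (7, 4, 5, 6)
  P1: need (7, 3, 0, 5) fits (7, 4, 5, 6); releases (1, 3, 3, 2), pool now (8, 7, 8, 8)
  P2: need (0, 6, 2, 4) fits (8, 7, 8, 8); releases (2, 1, 2, 1), pool now (10, 8, 10, 9)
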